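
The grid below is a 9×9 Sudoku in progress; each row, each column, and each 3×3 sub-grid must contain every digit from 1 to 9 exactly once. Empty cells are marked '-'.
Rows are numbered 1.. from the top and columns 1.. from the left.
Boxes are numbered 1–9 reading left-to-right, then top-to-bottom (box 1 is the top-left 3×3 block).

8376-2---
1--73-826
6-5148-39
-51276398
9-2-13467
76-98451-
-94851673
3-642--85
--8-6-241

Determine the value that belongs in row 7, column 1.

2

Row 7 already contains {1, 3, 4, 5, 6, 7, 8, 9}.
Column 1 already contains {1, 3, 6, 7, 8, 9}.
Its 3×3 block (box 7) already contains {3, 4, 6, 8, 9}.
The only value from 1–9 not eliminated is 2, so row 7, column 1 = 2.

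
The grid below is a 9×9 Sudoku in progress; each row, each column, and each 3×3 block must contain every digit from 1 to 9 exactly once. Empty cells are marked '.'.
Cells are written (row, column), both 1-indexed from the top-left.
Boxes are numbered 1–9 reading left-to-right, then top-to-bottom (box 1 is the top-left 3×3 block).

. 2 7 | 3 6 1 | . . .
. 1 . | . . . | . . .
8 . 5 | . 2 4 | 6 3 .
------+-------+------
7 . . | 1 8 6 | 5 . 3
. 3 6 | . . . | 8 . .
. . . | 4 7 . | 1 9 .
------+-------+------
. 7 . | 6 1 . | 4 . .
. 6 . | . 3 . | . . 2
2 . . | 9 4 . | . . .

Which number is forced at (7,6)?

Cell (7,6) itself could take any of {2, 5, 8} by direct elimination.
Consider where 2 can go in box 8.
(8,4) is out (row 8 already has a 2).
(8,6) is out (row 8 already has a 2).
(9,6) is out (row 9 already has a 2).
So the only cell in box 8 that can hold 2 is (7,6).
Therefore (7,6) = 2.

2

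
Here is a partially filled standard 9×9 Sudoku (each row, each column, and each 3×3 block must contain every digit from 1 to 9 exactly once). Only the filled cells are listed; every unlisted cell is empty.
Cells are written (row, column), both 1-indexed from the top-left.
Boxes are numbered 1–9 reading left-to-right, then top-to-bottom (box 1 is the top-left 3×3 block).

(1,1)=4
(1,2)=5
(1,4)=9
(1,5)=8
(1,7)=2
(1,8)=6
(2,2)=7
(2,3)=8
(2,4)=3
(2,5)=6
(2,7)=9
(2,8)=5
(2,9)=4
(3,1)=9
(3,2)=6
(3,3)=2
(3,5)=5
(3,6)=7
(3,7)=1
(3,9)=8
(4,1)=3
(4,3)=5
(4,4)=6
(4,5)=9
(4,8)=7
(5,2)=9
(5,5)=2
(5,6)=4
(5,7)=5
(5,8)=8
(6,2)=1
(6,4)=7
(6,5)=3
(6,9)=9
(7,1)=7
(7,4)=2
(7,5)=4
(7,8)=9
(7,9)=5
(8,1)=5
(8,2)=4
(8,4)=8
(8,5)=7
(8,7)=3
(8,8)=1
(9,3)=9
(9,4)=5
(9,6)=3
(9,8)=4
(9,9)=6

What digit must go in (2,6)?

Cell (2,6) itself could take any of {1, 2} by direct elimination.
Consider where 2 can go in box 2.
(1,6) is out (row 1 already has a 2).
(3,4) is out (row 3 already has a 2).
So the only cell in box 2 that can hold 2 is (2,6).
Therefore (2,6) = 2.

2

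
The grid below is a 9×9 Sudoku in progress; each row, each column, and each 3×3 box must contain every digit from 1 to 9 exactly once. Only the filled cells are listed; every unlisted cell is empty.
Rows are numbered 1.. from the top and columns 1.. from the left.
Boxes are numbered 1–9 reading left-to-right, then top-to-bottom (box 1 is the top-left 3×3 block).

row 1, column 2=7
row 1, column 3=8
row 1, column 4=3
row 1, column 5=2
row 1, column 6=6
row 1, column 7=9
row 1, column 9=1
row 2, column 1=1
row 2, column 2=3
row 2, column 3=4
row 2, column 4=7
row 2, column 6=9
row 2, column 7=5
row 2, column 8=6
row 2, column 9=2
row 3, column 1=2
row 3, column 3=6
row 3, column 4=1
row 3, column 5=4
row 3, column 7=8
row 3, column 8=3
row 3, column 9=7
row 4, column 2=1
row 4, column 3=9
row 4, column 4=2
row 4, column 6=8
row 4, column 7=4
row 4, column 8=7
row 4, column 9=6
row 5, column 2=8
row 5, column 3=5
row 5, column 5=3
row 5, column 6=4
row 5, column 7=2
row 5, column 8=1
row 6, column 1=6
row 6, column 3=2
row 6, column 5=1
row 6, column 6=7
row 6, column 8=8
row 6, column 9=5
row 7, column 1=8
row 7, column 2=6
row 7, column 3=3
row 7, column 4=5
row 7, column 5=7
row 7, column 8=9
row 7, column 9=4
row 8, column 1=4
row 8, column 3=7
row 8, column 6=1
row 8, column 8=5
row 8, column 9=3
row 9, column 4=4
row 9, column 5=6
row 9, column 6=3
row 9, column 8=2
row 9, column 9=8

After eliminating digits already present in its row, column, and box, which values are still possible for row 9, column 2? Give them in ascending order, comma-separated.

5,9

Row 9 already contains {2, 3, 4, 6, 8}.
Column 2 already contains {1, 3, 6, 7, 8}.
Its 3×3 block (box 7) already contains {3, 4, 6, 7, 8}.
Removing those from 1–9 leaves {5, 9} as the candidates for row 9, column 2.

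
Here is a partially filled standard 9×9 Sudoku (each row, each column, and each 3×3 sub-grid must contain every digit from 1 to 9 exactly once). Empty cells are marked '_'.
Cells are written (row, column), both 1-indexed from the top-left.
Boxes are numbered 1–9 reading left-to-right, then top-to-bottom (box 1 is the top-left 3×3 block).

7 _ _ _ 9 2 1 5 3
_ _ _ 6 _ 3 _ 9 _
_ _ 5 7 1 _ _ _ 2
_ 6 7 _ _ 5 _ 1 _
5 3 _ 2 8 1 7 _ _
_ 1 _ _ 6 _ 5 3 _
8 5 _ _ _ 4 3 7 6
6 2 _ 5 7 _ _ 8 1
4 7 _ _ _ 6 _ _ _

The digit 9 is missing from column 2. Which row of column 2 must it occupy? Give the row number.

3

Consider where 9 can go in column 2.
(1,2) is out (row 1 already has a 9).
(2,2) is out (row 2 already has a 9).
So the only cell in column 2 that can hold 9 is (3,2).
That is row 3.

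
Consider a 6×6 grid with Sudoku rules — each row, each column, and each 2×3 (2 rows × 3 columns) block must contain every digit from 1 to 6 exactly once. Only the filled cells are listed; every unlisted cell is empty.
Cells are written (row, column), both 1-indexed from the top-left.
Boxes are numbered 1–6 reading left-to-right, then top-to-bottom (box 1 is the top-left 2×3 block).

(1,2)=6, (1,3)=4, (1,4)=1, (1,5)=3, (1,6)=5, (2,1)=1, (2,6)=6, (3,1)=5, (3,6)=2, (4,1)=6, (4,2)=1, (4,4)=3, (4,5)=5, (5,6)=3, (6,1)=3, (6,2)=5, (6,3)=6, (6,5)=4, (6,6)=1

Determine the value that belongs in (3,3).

Row 3 already contains {2, 5}.
Column 3 already contains {4, 6}.
Its 2×3 block (box 3) already contains {1, 5, 6}.
The only value from 1–6 not eliminated is 3, so (3,3) = 3.

3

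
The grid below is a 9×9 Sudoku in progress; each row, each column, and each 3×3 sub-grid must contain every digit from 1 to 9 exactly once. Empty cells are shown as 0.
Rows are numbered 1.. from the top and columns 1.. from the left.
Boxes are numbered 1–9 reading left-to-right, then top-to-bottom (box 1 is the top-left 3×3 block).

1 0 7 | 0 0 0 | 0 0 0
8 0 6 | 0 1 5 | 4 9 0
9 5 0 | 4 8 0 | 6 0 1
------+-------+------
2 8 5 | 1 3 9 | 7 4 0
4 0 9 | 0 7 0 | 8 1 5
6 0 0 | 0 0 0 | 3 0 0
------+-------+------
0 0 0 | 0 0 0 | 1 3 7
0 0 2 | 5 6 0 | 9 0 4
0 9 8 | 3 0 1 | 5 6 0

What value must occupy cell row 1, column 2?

4

Cell row 1, column 2 itself could take any of {2, 3, 4} by direct elimination.
Consider where 4 can go in box 1.
row 2, column 2 is out (row 2 already has a 4).
row 3, column 3 is out (row 3 already has a 4).
So the only cell in box 1 that can hold 4 is row 1, column 2.
Therefore row 1, column 2 = 4.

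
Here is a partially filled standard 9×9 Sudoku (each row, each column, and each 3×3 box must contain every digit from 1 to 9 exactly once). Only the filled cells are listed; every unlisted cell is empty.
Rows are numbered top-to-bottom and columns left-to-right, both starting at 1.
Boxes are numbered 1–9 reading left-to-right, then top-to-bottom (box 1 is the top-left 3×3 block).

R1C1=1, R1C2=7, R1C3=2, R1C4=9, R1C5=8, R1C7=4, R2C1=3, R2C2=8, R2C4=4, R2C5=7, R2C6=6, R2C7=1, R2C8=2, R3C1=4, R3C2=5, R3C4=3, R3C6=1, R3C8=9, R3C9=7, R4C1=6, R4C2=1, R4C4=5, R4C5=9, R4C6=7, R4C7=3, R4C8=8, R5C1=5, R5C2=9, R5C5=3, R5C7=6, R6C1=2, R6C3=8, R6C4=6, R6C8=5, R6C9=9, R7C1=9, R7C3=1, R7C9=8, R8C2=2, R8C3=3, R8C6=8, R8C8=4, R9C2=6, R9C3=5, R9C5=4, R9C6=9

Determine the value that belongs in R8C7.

9

Cell R8C7 itself could take any of {5, 7, 9} by direct elimination.
Consider where 9 can go in box 9.
R7C7 is out (row 7 already has a 9). R7C8 is out (row 7 already has a 9). R8C9 is out (column 9 already has a 9). R9C7 is out (row 9 already has a 9). The remaining empty cells in box 9 are similarly blocked.
So the only cell in box 9 that can hold 9 is R8C7.
Therefore R8C7 = 9.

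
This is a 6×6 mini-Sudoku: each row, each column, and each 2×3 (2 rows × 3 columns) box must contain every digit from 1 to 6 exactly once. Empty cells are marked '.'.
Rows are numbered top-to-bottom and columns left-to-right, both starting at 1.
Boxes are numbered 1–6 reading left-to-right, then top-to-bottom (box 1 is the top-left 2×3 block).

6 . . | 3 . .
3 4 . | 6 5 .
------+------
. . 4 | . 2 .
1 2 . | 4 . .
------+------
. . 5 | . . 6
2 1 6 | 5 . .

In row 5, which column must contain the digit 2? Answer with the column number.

Consider where 2 can go in row 5.
R5C1 is out (column 1 already has a 2).
R5C2 is out (column 2 already has a 2).
R5C5 is out (column 5 already has a 2).
So the only cell in row 5 that can hold 2 is R5C4.
That is column 4.

4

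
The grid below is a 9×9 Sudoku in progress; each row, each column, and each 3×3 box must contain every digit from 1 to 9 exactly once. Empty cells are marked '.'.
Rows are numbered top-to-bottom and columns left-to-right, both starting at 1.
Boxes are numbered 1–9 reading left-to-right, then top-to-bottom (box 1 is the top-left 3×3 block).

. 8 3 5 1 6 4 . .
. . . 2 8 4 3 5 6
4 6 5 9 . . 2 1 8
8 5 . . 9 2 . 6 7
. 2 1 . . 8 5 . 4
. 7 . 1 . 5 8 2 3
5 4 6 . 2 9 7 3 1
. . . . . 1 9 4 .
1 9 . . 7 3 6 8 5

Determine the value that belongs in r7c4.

8

Row 7 already contains {1, 2, 3, 4, 5, 6, 7, 9}.
Column 4 already contains {1, 2, 5, 9}.
Its 3×3 block (box 8) already contains {1, 2, 3, 7, 9}.
The only value from 1–9 not eliminated is 8, so r7c4 = 8.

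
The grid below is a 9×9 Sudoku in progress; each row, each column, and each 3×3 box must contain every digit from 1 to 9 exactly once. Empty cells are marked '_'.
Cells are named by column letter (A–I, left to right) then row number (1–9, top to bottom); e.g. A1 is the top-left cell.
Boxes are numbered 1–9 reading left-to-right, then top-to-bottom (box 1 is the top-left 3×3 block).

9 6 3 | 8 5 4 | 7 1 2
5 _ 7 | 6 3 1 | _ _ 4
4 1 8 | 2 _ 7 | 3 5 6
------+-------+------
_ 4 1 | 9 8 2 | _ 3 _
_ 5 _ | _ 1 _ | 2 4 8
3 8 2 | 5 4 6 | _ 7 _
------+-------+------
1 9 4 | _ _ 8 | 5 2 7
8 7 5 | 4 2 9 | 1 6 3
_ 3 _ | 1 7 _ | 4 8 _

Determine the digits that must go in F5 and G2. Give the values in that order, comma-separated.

3,8

For F5:
  Row 5 already contains {1, 2, 4, 5, 8}.
  Column F already contains {1, 2, 4, 6, 7, 8, 9}.
  Its 3×3 block (box 5) already contains {1, 2, 4, 5, 6, 8, 9}.
  The only value from 1–9 not eliminated is 3, so F5 = 3.
For G2:
  Consider where 8 can go in row 2.
  B2 is out (column B already has a 8).
  H2 is out (column H already has a 8).
  So the only cell in row 2 that can hold 8 is G2.
  So G2 = 8.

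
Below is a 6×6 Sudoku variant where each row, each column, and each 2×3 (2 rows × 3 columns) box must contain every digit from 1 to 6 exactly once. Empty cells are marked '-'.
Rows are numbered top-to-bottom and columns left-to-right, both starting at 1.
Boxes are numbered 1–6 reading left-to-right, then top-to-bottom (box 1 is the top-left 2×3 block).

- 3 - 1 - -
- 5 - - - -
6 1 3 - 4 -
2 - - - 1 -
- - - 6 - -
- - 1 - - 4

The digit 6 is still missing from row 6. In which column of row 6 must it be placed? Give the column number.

Consider where 6 can go in row 6.
r6c1 is out (column 1 already has a 6).
r6c4 is out (column 4 already has a 6).
r6c5 is out (box 6 already has a 6).
So the only cell in row 6 that can hold 6 is r6c2.
That is column 2.

2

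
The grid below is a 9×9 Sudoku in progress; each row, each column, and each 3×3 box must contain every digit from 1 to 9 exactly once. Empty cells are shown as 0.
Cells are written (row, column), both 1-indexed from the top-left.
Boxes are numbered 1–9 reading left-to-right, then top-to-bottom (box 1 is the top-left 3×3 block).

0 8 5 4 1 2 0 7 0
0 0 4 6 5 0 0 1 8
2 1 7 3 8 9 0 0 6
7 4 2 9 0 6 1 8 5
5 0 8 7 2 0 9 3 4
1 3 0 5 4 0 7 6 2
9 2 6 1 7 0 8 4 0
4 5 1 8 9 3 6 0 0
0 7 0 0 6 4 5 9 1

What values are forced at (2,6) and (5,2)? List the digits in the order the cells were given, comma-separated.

For (2,6):
  Row 2 already contains {1, 4, 5, 6, 8}.
  Column 6 already contains {2, 3, 4, 6, 9}.
  Its 3×3 block (box 2) already contains {1, 2, 3, 4, 5, 6, 8, 9}.
  The only value from 1–9 not eliminated is 7, so (2,6) = 7.
For (5,2):
  Row 5 already contains {2, 3, 4, 5, 7, 8, 9}.
  Column 2 already contains {1, 2, 3, 4, 5, 7, 8}.
  Its 3×3 block (box 4) already contains {1, 2, 3, 4, 5, 7, 8}.
  The only value from 1–9 not eliminated is 6, so (5,2) = 6.

7,6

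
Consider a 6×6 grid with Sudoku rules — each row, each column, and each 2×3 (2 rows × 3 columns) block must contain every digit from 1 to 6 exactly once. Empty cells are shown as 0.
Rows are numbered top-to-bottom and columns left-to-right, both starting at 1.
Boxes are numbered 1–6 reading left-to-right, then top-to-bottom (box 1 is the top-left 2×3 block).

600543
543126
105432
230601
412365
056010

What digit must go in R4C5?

Row 4 already contains {1, 2, 3, 6}.
Column 5 already contains {1, 2, 3, 4, 6}.
Its 2×3 block (box 4) already contains {1, 2, 3, 4, 6}.
The only value from 1–6 not eliminated is 5, so R4C5 = 5.

5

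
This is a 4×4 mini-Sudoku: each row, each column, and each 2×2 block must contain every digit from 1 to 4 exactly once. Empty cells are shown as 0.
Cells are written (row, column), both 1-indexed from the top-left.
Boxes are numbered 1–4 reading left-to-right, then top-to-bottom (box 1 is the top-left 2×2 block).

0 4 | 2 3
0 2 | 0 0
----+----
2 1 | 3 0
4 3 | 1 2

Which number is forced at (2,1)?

Cell (2,1) itself could take any of {1, 3} by direct elimination.
Consider where 3 can go in box 1.
(1,1) is out (row 1 already has a 3).
So the only cell in box 1 that can hold 3 is (2,1).
Therefore (2,1) = 3.

3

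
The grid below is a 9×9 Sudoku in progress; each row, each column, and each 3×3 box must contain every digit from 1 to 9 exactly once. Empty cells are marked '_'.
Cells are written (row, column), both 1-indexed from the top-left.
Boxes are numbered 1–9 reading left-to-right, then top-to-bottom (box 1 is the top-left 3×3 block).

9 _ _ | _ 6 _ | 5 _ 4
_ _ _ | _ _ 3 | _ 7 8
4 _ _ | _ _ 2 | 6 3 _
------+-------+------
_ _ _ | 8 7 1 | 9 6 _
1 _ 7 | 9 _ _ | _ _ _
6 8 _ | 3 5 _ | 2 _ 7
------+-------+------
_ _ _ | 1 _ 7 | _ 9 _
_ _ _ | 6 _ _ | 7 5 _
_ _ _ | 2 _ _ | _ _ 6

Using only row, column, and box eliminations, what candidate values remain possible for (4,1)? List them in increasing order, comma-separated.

Row 4 already contains {1, 6, 7, 8, 9}.
Column 1 already contains {1, 4, 6, 9}.
Its 3×3 block (box 4) already contains {1, 6, 7, 8}.
Removing those from 1–9 leaves {2, 3, 5} as the candidates for (4,1).

2,3,5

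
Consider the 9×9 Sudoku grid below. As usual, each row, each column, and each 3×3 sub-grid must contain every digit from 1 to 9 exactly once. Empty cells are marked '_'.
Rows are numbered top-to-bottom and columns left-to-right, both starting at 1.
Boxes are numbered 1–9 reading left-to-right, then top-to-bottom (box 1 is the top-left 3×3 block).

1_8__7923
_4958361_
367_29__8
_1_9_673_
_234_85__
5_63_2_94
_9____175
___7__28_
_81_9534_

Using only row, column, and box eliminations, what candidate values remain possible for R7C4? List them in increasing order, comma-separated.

2,6,8

Row 7 already contains {1, 5, 7, 9}.
Column 4 already contains {3, 4, 5, 7, 9}.
Its 3×3 block (box 8) already contains {5, 7, 9}.
Removing those from 1–9 leaves {2, 6, 8} as the candidates for R7C4.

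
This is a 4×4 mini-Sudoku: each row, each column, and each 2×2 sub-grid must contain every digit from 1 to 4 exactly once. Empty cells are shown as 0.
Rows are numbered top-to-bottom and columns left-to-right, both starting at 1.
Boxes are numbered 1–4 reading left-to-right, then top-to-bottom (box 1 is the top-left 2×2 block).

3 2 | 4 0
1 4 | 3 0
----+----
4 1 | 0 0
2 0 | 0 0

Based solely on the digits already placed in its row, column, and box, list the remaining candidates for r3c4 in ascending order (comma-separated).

2,3

Row 3 already contains {1, 4}.
Column 4 already contains {}.
Its 2×2 block (box 4) already contains {}.
Removing those from 1–4 leaves {2, 3} as the candidates for r3c4.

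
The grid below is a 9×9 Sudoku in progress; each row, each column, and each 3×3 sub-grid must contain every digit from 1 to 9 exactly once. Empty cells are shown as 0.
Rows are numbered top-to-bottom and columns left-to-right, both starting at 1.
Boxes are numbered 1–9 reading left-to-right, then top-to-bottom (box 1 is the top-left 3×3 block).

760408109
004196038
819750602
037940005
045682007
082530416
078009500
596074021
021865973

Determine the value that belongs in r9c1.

Row 9 already contains {1, 2, 3, 5, 6, 7, 8, 9}.
Column 1 already contains {5, 7, 8}.
Its 3×3 block (box 7) already contains {1, 2, 5, 6, 7, 8, 9}.
The only value from 1–9 not eliminated is 4, so r9c1 = 4.

4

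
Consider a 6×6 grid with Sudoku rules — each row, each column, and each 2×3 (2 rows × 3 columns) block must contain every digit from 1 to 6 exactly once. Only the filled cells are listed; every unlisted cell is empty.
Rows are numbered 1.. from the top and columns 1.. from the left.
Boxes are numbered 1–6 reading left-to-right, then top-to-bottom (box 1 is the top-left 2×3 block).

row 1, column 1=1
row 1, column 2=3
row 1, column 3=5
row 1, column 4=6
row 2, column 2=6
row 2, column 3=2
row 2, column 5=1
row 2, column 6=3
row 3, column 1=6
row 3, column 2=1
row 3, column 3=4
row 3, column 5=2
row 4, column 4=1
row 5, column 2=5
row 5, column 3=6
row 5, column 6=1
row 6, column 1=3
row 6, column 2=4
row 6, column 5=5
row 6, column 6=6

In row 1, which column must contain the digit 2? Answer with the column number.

6

Consider where 2 can go in row 1.
row 1, column 5 is out (column 5 already has a 2).
So the only cell in row 1 that can hold 2 is row 1, column 6.
That is column 6.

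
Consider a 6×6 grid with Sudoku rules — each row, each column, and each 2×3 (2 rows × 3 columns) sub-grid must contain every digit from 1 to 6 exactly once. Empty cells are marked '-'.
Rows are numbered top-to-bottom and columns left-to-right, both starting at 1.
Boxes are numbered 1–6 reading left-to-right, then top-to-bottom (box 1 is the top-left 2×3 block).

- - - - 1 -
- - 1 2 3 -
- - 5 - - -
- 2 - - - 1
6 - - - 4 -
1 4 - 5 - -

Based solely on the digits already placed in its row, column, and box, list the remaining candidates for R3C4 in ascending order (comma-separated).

3,4,6

Row 3 already contains {5}.
Column 4 already contains {2, 5}.
Its 2×3 block (box 4) already contains {1}.
Removing those from 1–6 leaves {3, 4, 6} as the candidates for R3C4.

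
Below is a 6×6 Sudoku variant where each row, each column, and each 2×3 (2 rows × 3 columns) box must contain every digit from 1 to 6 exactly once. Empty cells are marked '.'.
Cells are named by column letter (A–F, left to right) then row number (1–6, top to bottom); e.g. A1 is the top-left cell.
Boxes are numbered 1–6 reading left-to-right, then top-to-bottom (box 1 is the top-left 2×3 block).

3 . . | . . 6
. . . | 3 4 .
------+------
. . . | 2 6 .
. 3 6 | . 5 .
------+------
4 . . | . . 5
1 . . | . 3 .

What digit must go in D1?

Cell D1 itself could take any of {1, 5} by direct elimination.
Consider where 5 can go in column D.
D4 is out (row 4 already has a 5).
D5 is out (row 5 already has a 5).
D6 is out (box 6 already has a 5).
So the only cell in column D that can hold 5 is D1.
Therefore D1 = 5.

5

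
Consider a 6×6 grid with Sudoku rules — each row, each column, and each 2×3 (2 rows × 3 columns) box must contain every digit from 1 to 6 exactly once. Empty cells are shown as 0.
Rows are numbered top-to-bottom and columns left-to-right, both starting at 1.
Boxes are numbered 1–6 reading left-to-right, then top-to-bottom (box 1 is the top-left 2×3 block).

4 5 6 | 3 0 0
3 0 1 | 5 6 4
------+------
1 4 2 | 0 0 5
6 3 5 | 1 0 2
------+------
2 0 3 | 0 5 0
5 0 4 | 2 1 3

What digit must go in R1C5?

Row 1 already contains {3, 4, 5, 6}.
Column 5 already contains {1, 5, 6}.
Its 2×3 block (box 2) already contains {3, 4, 5, 6}.
The only value from 1–6 not eliminated is 2, so R1C5 = 2.

2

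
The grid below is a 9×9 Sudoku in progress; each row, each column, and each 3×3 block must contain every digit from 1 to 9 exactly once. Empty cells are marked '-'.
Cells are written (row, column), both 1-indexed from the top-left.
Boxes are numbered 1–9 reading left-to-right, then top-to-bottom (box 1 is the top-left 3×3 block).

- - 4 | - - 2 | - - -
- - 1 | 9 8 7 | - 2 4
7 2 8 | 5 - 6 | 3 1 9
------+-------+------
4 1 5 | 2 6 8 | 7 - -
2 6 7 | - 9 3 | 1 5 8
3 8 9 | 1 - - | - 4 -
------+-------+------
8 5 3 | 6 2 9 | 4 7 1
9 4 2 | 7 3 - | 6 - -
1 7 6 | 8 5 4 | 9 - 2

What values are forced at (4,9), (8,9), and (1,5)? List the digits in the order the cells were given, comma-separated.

For (4,9):
  Row 4 already contains {1, 2, 4, 5, 6, 7, 8}.
  Column 9 already contains {1, 2, 4, 8, 9}.
  Its 3×3 block (box 6) already contains {1, 4, 5, 7, 8}.
  The only value from 1–9 not eliminated is 3, so (4,9) = 3.
For (8,9):
  Row 8 already contains {2, 3, 4, 6, 7, 9}.
  Column 9 already contains {1, 2, 4, 8, 9}.
  Its 3×3 block (box 9) already contains {1, 2, 4, 6, 7, 9}.
  The only value from 1–9 not eliminated is 5, so (8,9) = 5.
For (1,5):
  Row 1 already contains {2, 4}.
  Column 5 already contains {2, 3, 5, 6, 8, 9}.
  Its 3×3 block (box 2) already contains {2, 5, 6, 7, 8, 9}.
  The only value from 1–9 not eliminated is 1, so (1,5) = 1.

3,5,1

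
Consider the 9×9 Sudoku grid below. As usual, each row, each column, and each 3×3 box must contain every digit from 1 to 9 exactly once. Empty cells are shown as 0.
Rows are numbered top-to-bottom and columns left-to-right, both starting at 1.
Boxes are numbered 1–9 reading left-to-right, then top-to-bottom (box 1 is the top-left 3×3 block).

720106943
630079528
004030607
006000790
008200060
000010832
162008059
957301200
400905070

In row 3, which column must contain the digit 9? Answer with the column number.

Consider where 9 can go in row 3.
R3C1 is out (column 1 already has a 9).
R3C4 is out (column 4 already has a 9).
R3C6 is out (column 6 already has a 9).
R3C8 is out (column 8 already has a 9).
So the only cell in row 3 that can hold 9 is R3C2.
That is column 2.

2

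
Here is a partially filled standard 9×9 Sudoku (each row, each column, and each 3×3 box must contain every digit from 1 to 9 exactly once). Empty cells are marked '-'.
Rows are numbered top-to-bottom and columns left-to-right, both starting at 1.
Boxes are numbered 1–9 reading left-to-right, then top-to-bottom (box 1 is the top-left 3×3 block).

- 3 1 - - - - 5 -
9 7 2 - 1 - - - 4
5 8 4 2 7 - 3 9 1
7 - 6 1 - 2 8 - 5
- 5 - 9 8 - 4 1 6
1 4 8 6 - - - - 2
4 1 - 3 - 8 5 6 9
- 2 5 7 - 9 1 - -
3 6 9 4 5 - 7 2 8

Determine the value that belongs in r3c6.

6

Row 3 already contains {1, 2, 3, 4, 5, 7, 8, 9}.
Column 6 already contains {2, 8, 9}.
Its 3×3 block (box 2) already contains {1, 2, 7}.
The only value from 1–9 not eliminated is 6, so r3c6 = 6.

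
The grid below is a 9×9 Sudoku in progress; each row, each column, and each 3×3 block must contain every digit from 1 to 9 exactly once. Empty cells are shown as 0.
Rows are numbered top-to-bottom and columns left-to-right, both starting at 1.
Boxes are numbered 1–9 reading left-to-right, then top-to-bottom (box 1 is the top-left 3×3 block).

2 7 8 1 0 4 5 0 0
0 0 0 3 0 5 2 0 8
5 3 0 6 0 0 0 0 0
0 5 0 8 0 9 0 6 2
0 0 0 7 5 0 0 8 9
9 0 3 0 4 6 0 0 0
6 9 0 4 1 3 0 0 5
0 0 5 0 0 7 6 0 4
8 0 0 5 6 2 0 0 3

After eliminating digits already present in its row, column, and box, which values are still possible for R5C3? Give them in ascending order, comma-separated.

Row 5 already contains {5, 7, 8, 9}.
Column 3 already contains {3, 5, 8}.
Its 3×3 block (box 4) already contains {3, 5, 9}.
Removing those from 1–9 leaves {1, 2, 4, 6} as the candidates for R5C3.

1,2,4,6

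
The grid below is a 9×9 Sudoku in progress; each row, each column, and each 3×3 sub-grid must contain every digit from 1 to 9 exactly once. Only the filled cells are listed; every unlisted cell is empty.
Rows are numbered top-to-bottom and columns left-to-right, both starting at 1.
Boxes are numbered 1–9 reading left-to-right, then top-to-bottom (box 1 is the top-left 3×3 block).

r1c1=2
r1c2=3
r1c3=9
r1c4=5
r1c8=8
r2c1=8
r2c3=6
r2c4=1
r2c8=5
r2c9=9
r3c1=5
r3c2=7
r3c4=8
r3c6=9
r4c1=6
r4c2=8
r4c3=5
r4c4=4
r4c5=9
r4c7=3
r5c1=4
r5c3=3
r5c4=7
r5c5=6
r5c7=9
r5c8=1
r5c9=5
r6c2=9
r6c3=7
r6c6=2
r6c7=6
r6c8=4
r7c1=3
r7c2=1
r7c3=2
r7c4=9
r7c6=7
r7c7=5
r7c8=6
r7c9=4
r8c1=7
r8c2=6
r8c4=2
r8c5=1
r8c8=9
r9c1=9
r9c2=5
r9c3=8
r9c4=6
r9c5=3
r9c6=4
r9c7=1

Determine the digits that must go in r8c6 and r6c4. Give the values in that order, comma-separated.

5,3

For r8c6:
  Consider where 5 can go in box 8.
  r7c5 is out (row 7 already has a 5).
  So the only cell in box 8 that can hold 5 is r8c6.
  So r8c6 = 5.
For r6c4:
  Row 6 already contains {2, 4, 6, 7, 9}.
  Column 4 already contains {1, 2, 4, 5, 6, 7, 8, 9}.
  Its 3×3 block (box 5) already contains {2, 4, 6, 7, 9}.
  The only value from 1–9 not eliminated is 3, so r6c4 = 3.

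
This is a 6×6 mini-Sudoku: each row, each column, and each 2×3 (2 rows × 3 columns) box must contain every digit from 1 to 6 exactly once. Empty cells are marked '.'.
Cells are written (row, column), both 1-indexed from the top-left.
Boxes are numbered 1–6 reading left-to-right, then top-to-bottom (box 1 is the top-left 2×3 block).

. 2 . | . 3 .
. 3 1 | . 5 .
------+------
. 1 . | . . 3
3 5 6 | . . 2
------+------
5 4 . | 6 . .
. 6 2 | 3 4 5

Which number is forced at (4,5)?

Row 4 already contains {2, 3, 5, 6}.
Column 5 already contains {3, 4, 5}.
Its 2×3 block (box 4) already contains {2, 3}.
The only value from 1–6 not eliminated is 1, so (4,5) = 1.

1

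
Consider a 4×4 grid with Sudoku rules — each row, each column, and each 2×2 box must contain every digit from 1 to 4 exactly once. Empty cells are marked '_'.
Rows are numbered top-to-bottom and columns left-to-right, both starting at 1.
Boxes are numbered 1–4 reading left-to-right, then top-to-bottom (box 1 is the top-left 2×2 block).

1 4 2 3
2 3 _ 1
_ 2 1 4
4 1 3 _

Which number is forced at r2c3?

4

Row 2 already contains {1, 2, 3}.
Column 3 already contains {1, 2, 3}.
Its 2×2 block (box 2) already contains {1, 2, 3}.
The only value from 1–4 not eliminated is 4, so r2c3 = 4.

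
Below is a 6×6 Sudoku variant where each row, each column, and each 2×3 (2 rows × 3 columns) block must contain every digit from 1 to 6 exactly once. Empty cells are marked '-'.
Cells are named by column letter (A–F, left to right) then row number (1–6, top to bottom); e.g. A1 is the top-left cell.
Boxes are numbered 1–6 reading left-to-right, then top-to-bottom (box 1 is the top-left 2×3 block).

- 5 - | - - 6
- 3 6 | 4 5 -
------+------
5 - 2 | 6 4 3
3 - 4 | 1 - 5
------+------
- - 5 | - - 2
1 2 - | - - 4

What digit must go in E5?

1

Cell E5 itself could take any of {1, 3, 6} by direct elimination.
Consider where 1 can go in box 6.
D5 is out (column D already has a 1).
D6 is out (row 6 already has a 1).
E6 is out (row 6 already has a 1).
So the only cell in box 6 that can hold 1 is E5.
Therefore E5 = 1.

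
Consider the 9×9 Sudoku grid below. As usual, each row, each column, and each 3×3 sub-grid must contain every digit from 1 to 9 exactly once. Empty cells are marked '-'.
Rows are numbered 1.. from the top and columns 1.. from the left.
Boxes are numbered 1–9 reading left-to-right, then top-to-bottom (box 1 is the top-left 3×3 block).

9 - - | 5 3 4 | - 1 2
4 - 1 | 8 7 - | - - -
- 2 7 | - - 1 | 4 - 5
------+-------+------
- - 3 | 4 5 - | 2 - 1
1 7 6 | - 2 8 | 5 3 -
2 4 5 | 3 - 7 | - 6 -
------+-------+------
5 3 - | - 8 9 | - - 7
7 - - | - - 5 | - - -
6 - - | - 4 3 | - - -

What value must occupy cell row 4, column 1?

Row 4 already contains {1, 2, 3, 4, 5}.
Column 1 already contains {1, 2, 4, 5, 6, 7, 9}.
Its 3×3 block (box 4) already contains {1, 2, 3, 4, 5, 6, 7}.
The only value from 1–9 not eliminated is 8, so row 4, column 1 = 8.

8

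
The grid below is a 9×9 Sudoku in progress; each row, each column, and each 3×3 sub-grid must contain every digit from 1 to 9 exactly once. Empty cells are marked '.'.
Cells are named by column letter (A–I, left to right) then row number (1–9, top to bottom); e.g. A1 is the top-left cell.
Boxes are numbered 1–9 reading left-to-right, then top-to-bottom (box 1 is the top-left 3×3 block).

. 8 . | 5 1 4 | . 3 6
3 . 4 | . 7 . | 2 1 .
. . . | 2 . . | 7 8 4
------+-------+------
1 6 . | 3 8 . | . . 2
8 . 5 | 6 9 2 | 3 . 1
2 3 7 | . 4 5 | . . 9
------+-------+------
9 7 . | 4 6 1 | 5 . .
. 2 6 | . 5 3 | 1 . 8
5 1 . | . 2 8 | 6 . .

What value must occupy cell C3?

1

Cell C3 itself could take any of {1, 9} by direct elimination.
Consider where 1 can go in column C.
C1 is out (row 1 already has a 1).
C4 is out (row 4 already has a 1).
C7 is out (row 7 already has a 1).
C9 is out (row 9 already has a 1).
So the only cell in column C that can hold 1 is C3.
Therefore C3 = 1.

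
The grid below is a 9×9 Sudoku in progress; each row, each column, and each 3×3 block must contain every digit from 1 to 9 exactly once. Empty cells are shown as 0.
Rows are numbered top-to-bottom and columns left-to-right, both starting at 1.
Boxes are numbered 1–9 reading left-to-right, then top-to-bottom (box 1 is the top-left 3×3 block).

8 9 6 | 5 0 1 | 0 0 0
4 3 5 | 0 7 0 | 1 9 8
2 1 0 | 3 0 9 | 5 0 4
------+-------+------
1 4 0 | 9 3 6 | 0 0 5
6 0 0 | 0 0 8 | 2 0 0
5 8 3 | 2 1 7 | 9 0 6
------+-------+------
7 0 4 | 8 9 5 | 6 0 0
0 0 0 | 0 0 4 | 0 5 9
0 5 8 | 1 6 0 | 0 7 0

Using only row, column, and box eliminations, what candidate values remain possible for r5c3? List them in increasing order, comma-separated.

Row 5 already contains {2, 6, 8}.
Column 3 already contains {3, 4, 5, 6, 8}.
Its 3×3 block (box 4) already contains {1, 3, 4, 5, 6, 8}.
Removing those from 1–9 leaves {7, 9} as the candidates for r5c3.

7,9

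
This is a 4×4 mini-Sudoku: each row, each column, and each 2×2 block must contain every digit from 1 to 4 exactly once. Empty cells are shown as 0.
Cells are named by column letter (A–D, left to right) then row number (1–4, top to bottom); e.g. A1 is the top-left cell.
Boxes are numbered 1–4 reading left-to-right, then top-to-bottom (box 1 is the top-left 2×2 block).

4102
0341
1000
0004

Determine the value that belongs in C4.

Cell C4 itself could take any of {1, 2, 3} by direct elimination.
Consider where 1 can go in row 4.
A4 is out (column A already has a 1).
B4 is out (column B already has a 1).
So the only cell in row 4 that can hold 1 is C4.
Therefore C4 = 1.

1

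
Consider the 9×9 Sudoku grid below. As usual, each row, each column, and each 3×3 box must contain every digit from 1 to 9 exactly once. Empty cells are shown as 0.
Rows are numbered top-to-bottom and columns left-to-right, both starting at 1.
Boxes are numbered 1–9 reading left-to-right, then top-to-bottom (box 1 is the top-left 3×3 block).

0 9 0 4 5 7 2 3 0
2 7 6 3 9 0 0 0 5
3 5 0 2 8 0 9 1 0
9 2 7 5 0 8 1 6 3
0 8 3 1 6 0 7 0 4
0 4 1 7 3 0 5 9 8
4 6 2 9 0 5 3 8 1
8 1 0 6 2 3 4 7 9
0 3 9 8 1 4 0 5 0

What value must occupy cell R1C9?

Row 1 already contains {2, 3, 4, 5, 7, 9}.
Column 9 already contains {1, 3, 4, 5, 8, 9}.
Its 3×3 block (box 3) already contains {1, 2, 3, 5, 9}.
The only value from 1–9 not eliminated is 6, so R1C9 = 6.

6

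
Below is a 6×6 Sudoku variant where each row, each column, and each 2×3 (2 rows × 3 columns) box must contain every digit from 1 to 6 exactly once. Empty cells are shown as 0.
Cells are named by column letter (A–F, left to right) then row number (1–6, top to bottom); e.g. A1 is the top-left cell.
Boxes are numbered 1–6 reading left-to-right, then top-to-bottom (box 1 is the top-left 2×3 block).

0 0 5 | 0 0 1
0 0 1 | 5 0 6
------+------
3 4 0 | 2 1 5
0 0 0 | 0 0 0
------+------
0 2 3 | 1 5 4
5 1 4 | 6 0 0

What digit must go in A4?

Cell A4 itself could take any of {1, 2, 6} by direct elimination.
Consider where 1 can go in column A.
A1 is out (row 1 already has a 1).
A2 is out (row 2 already has a 1).
A5 is out (row 5 already has a 1).
So the only cell in column A that can hold 1 is A4.
Therefore A4 = 1.

1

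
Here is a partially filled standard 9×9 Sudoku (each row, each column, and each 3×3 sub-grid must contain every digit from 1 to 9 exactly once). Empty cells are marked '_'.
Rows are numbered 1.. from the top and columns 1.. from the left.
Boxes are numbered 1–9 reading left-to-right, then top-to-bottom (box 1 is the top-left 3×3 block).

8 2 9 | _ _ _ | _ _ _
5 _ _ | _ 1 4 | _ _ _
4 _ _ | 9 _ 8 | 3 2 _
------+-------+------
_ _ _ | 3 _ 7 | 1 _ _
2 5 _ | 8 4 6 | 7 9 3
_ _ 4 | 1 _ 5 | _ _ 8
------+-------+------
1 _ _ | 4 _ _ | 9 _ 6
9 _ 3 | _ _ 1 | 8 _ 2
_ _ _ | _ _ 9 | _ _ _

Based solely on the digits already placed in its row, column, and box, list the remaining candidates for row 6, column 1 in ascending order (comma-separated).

Row 6 already contains {1, 4, 5, 8}.
Column 1 already contains {1, 2, 4, 5, 8, 9}.
Its 3×3 block (box 4) already contains {2, 4, 5}.
Removing those from 1–9 leaves {3, 6, 7} as the candidates for row 6, column 1.

3,6,7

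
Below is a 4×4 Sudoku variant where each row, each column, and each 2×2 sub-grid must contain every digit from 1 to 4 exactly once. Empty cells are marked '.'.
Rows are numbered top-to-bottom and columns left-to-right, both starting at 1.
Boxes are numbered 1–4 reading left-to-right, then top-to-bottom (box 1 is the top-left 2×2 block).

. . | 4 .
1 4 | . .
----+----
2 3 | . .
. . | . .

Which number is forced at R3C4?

Cell R3C4 itself could take any of {1, 4} by direct elimination.
Consider where 4 can go in row 3.
R3C3 is out (column 3 already has a 4).
So the only cell in row 3 that can hold 4 is R3C4.
Therefore R3C4 = 4.

4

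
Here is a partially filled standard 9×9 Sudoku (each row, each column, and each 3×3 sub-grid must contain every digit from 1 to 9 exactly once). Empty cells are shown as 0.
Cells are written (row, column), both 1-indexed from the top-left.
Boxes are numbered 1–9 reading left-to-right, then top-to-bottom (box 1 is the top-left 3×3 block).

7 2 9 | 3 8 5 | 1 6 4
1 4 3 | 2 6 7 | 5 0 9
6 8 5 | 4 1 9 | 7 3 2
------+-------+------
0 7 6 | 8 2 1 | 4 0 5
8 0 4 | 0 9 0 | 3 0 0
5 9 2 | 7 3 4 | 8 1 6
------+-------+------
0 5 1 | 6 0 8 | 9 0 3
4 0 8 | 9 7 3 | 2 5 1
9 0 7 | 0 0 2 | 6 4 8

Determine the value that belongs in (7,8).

Row 7 already contains {1, 3, 5, 6, 8, 9}.
Column 8 already contains {1, 3, 4, 5, 6}.
Its 3×3 block (box 9) already contains {1, 2, 3, 4, 5, 6, 8, 9}.
The only value from 1–9 not eliminated is 7, so (7,8) = 7.

7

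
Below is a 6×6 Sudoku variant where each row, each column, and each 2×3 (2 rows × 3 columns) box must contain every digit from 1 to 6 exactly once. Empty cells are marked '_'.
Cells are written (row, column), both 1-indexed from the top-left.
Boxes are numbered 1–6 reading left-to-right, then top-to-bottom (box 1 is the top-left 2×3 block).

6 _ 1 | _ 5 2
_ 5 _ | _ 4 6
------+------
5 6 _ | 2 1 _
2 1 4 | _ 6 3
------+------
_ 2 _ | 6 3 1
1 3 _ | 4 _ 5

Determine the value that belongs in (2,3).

Cell (2,3) itself could take any of {2, 3} by direct elimination.
Consider where 2 can go in column 3.
(3,3) is out (row 3 already has a 2).
(5,3) is out (row 5 already has a 2).
(6,3) is out (box 5 already has a 2).
So the only cell in column 3 that can hold 2 is (2,3).
Therefore (2,3) = 2.

2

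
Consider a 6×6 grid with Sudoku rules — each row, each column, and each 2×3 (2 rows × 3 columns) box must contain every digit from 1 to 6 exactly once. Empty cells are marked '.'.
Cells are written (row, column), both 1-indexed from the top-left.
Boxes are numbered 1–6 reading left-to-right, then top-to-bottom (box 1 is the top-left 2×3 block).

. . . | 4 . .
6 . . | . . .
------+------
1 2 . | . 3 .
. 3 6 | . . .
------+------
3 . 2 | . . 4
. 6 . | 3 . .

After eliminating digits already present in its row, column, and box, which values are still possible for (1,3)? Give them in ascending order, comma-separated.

Row 1 already contains {4}.
Column 3 already contains {2, 6}.
Its 2×3 block (box 1) already contains {6}.
Removing those from 1–6 leaves {1, 3, 5} as the candidates for (1,3).

1,3,5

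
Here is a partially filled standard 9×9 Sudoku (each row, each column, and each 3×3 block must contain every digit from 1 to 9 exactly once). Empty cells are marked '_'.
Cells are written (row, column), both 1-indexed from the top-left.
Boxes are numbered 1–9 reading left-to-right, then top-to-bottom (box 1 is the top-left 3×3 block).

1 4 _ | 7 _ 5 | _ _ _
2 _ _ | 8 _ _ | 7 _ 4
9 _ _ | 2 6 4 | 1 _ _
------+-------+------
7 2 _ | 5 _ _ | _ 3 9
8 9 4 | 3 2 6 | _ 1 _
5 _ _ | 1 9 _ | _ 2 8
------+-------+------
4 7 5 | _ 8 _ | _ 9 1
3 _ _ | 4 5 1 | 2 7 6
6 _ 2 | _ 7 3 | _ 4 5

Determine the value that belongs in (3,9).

3

Row 3 already contains {1, 2, 4, 6, 9}.
Column 9 already contains {1, 4, 5, 6, 8, 9}.
Its 3×3 block (box 3) already contains {1, 4, 7}.
The only value from 1–9 not eliminated is 3, so (3,9) = 3.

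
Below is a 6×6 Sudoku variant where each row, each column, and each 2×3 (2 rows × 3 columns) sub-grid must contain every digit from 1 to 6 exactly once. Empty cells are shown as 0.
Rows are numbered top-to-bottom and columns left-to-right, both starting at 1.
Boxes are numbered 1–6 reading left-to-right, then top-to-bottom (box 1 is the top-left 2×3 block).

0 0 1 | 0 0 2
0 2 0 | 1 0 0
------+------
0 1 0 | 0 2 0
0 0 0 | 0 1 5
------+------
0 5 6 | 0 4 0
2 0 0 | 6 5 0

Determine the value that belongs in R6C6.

Cell R6C6 itself could take any of {1, 3} by direct elimination.
Consider where 1 can go in row 6.
R6C2 is out (column 2 already has a 1).
R6C3 is out (column 3 already has a 1).
So the only cell in row 6 that can hold 1 is R6C6.
Therefore R6C6 = 1.

1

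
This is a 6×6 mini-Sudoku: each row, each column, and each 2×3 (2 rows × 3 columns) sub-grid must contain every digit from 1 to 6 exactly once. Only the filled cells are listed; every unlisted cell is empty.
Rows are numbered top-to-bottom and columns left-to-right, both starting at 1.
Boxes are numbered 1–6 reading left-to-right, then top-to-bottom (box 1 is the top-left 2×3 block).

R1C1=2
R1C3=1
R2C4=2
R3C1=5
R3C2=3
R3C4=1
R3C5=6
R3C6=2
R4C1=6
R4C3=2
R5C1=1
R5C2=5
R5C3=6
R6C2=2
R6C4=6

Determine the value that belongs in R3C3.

Row 3 already contains {1, 2, 3, 5, 6}.
Column 3 already contains {1, 2, 6}.
Its 2×3 block (box 3) already contains {2, 3, 5, 6}.
The only value from 1–6 not eliminated is 4, so R3C3 = 4.

4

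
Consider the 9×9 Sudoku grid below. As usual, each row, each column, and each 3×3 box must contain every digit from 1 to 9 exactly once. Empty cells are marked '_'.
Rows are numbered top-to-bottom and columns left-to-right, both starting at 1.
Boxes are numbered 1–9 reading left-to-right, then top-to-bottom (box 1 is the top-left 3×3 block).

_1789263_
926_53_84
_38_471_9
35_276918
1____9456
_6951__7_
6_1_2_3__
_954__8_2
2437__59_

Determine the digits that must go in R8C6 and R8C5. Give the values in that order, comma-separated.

1,3

For R8C6:
  Row 8 already contains {2, 4, 5, 8, 9}.
  Column 6 already contains {2, 3, 6, 7, 9}.
  Its 3×3 block (box 8) already contains {2, 4, 7}.
  The only value from 1–9 not eliminated is 1, so R8C6 = 1.
For R8C5:
  Consider where 3 can go in row 8.
  R8C1 is out (column 1 already has a 3).
  R8C6 is out (column 6 already has a 3).
  R8C8 is out (column 8 already has a 3).
  So the only cell in row 8 that can hold 3 is R8C5.
  So R8C5 = 3.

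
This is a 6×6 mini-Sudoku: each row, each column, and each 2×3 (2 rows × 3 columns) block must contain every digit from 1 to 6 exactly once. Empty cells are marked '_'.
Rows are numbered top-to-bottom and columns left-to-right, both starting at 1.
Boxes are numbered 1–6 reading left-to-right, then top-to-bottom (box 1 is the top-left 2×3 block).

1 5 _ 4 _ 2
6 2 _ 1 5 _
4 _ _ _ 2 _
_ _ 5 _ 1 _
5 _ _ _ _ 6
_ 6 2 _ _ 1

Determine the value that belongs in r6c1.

Row 6 already contains {1, 2, 6}.
Column 1 already contains {1, 4, 5, 6}.
Its 2×3 block (box 5) already contains {2, 5, 6}.
The only value from 1–6 not eliminated is 3, so r6c1 = 3.

3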